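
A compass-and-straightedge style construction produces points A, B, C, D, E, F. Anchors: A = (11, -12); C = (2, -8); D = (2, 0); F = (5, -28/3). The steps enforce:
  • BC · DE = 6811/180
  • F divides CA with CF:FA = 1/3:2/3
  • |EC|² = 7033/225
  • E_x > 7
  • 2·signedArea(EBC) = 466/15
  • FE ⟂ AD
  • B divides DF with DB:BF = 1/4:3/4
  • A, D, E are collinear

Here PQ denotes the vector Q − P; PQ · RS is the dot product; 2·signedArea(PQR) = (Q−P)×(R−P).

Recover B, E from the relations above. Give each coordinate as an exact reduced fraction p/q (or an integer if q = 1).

B = (11/4, -7/3)
E = (189/25, -556/75)

1. B_x = 11/4  [B divides DF with DB:BF = 1/4:3/4]
2. B_y = -7/3  [B divides DF with DB:BF = 1/4:3/4]
   → B = (11/4, -7/3)
3. E_x = 189/25  [A, D, E are collinear ∩ FE ⟂ AD]
4. E_y = -556/75  [A, D, E are collinear ∩ FE ⟂ AD]
   → E = (189/25, -556/75)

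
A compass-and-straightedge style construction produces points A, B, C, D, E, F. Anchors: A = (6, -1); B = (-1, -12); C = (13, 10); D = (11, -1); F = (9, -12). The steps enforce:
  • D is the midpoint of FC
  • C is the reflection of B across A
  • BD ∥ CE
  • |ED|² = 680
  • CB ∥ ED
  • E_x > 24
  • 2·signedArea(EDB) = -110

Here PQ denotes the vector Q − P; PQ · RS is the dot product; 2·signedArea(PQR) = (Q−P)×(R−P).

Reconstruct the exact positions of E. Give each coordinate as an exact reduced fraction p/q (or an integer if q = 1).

E = (25, 21)

1. E_x = 25  [CB ∥ ED ∩ BD ∥ CE]
2. E_y = 21  [CB ∥ ED ∩ BD ∥ CE]
   → E = (25, 21)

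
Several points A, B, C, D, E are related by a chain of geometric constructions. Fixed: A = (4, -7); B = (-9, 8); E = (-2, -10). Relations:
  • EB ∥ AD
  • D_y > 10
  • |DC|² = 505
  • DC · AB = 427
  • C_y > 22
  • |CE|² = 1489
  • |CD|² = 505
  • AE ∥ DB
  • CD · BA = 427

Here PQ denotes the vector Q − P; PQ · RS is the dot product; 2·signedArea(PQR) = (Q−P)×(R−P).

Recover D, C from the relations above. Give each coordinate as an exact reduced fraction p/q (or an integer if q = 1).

1. D_x = -3  [AE ∥ DB ∩ EB ∥ AD]
2. D_y = 11  [AE ∥ DB ∩ EB ∥ AD]
   → D = (-3, 11)
3. C_x = -22  [line -13·x + 15·y + -631 = 0 ∩ |CE|² = 1489]
4. C_y = 23  [line -13·x + 15·y + -631 = 0 ∩ |CE|² = 1489]
   → C = (-22, 23)

C = (-22, 23)
D = (-3, 11)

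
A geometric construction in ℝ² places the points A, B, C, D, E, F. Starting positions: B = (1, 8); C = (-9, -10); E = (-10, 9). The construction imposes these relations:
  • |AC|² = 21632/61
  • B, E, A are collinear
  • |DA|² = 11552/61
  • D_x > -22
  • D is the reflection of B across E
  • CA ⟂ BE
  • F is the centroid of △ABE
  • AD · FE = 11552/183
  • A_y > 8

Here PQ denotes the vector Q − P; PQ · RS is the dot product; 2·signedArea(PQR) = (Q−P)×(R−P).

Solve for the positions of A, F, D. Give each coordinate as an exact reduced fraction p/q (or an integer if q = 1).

A = (-445/61, 534/61)
D = (-21, 10)
F = (-994/183, 1571/183)

1. A_x = -445/61  [B, E, A are collinear ∩ CA ⟂ BE]
2. A_y = 534/61  [B, E, A are collinear ∩ CA ⟂ BE]
   → A = (-445/61, 534/61)
3. F_x = -994/183  [F is the centroid of △ABE]
4. F_y = 1571/183  [F is the centroid of △ABE]
   → F = (-994/183, 1571/183)
5. D_x = -21  [D is the reflection of B across E]
6. D_y = 10  [D is the reflection of B across E]
   → D = (-21, 10)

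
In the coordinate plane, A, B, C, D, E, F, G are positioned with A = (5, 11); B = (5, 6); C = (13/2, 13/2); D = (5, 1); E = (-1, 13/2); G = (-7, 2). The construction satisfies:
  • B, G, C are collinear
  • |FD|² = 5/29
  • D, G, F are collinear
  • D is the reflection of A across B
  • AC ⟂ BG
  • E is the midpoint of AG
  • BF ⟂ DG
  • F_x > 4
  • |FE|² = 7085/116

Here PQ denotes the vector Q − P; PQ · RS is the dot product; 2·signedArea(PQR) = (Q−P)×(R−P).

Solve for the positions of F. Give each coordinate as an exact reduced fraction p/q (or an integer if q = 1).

1. F_x = 133/29  [D, G, F are collinear ∩ BF ⟂ DG]
2. F_y = 30/29  [D, G, F are collinear ∩ BF ⟂ DG]
   → F = (133/29, 30/29)

F = (133/29, 30/29)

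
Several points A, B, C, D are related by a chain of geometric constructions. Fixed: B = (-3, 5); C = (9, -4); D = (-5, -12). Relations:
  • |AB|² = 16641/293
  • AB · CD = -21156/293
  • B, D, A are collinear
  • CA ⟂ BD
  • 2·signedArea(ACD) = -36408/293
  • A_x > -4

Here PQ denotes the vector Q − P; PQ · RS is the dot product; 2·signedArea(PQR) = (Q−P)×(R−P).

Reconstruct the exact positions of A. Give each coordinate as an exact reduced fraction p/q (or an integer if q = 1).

A = (-1137/293, -728/293)

1. A_x = -1137/293  [B, D, A are collinear ∩ CA ⟂ BD]
2. A_y = -728/293  [B, D, A are collinear ∩ CA ⟂ BD]
   → A = (-1137/293, -728/293)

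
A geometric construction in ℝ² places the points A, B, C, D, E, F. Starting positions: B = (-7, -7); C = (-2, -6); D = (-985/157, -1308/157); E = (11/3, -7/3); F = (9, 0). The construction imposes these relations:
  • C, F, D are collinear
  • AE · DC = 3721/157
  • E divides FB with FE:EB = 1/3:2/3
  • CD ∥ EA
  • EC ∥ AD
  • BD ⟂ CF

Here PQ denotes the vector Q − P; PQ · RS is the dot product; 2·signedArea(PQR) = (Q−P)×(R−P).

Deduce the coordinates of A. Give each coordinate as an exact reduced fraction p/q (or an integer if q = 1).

1. A_x = -286/471  [EC ∥ AD ∩ CD ∥ EA]
2. A_y = -2197/471  [EC ∥ AD ∩ CD ∥ EA]
   → A = (-286/471, -2197/471)

A = (-286/471, -2197/471)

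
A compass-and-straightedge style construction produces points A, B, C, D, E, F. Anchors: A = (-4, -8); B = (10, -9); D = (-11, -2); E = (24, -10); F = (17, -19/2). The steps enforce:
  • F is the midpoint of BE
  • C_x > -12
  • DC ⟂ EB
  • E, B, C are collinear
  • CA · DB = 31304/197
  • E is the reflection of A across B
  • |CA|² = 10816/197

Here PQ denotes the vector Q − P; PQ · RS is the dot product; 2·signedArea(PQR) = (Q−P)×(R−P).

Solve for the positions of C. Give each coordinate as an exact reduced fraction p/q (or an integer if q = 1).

C = (-2244/197, -1472/197)

1. C_x = -2244/197  [E, B, C are collinear ∩ DC ⟂ EB]
2. C_y = -1472/197  [E, B, C are collinear ∩ DC ⟂ EB]
   → C = (-2244/197, -1472/197)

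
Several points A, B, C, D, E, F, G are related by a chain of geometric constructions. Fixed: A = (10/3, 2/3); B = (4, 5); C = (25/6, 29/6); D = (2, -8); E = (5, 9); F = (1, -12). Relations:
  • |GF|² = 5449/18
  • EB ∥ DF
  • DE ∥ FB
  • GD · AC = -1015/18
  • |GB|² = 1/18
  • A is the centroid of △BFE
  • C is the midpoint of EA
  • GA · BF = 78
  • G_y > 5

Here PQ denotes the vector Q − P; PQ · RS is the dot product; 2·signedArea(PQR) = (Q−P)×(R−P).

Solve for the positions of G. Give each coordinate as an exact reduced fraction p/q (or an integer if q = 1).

G = (23/6, 31/6)

1. G_x = 23/6  [GA · BF = 78 ∩ GD · AC = -1015/18]
2. G_y = 31/6  [GA · BF = 78 ∩ GD · AC = -1015/18]
   → G = (23/6, 31/6)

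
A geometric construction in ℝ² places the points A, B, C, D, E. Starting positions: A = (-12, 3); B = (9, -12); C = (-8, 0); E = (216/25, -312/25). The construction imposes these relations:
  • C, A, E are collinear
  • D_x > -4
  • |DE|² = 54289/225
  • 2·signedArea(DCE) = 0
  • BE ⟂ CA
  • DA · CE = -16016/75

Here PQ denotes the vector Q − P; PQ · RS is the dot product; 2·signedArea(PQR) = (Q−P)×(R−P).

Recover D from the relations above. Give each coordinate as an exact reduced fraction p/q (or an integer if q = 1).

D = (-284/75, -79/25)

1. D_x = -284/75  [2·signedArea(DCE) = 0 ∩ DA · CE = -16016/75]
2. D_y = -79/25  [2·signedArea(DCE) = 0 ∩ DA · CE = -16016/75]
   → D = (-284/75, -79/25)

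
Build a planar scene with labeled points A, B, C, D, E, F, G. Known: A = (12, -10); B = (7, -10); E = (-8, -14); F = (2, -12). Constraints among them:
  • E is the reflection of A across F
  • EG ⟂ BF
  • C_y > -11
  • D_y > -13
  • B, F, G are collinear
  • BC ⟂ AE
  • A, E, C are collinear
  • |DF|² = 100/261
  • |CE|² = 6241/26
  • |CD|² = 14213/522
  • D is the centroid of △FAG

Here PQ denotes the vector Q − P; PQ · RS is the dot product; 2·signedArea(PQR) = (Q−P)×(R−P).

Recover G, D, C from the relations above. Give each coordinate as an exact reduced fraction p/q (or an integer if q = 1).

C = (187/26, -285/26)
D = (194/87, -1094/87)
G = (-212/29, -456/29)

1. G_x = -212/29  [B, F, G are collinear ∩ EG ⟂ BF]
2. G_y = -456/29  [B, F, G are collinear ∩ EG ⟂ BF]
   → G = (-212/29, -456/29)
3. D_x = 194/87  [D is the centroid of △FAG]
4. D_y = -1094/87  [D is the centroid of △FAG]
   → D = (194/87, -1094/87)
5. C_x = 187/26  [A, E, C are collinear ∩ BC ⟂ AE]
6. C_y = -285/26  [A, E, C are collinear ∩ BC ⟂ AE]
   → C = (187/26, -285/26)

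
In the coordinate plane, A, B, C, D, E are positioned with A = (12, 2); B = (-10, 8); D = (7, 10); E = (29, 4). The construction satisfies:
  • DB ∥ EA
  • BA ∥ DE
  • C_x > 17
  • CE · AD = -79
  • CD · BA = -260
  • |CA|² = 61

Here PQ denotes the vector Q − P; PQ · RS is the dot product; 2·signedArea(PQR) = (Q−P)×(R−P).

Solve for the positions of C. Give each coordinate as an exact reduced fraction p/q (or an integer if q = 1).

C = (18, 7)

1. C_x = 18  [CE · AD = -79 ∩ CD · BA = -260]
2. C_y = 7  [CE · AD = -79 ∩ CD · BA = -260]
   → C = (18, 7)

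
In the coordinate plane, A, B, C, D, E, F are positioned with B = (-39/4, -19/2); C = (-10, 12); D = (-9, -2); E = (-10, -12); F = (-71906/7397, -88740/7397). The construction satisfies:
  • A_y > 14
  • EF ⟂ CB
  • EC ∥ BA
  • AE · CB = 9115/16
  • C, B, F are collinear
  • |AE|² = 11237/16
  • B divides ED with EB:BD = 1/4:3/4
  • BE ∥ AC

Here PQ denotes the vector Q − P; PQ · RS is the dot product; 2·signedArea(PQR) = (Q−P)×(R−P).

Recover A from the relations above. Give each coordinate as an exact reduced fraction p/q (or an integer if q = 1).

1. A_x = -39/4  [BE ∥ AC ∩ EC ∥ BA]
2. A_y = 29/2  [BE ∥ AC ∩ EC ∥ BA]
   → A = (-39/4, 29/2)

A = (-39/4, 29/2)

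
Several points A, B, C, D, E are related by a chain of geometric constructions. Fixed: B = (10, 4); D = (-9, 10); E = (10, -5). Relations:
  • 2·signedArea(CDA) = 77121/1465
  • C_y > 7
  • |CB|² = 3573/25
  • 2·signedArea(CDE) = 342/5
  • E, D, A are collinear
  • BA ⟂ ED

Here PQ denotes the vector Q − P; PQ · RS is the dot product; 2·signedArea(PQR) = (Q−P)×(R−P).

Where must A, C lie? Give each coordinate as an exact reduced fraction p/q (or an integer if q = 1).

1. A_x = 3295/586  [E, D, A are collinear ∩ BA ⟂ ED]
2. A_y = -905/586  [E, D, A are collinear ∩ BA ⟂ ED]
   → A = (3295/586, -905/586)
3. C_x = -7/5  [line 6765/586·x + 8569/586·y + -278267/2930 = 0 ∩ |CB|² = 3573/25]
4. C_y = 38/5  [line 6765/586·x + 8569/586·y + -278267/2930 = 0 ∩ |CB|² = 3573/25]
   → C = (-7/5, 38/5)

A = (3295/586, -905/586)
C = (-7/5, 38/5)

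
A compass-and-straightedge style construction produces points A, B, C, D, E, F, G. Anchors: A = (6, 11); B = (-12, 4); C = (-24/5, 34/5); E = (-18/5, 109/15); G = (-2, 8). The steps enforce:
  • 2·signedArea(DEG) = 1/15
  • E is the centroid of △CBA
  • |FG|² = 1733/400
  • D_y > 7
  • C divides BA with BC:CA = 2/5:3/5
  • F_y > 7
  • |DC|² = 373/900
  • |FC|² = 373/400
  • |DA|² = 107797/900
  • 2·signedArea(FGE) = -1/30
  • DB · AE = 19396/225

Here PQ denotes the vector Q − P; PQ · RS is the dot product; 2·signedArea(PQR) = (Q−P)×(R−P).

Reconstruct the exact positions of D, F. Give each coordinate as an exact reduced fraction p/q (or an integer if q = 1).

1. D_x = -21/5  [2·signedArea(DEG) = 1/15 ∩ DB · AE = 19396/225]
2. D_y = 211/30  [2·signedArea(DEG) = 1/15 ∩ DB · AE = 19396/225]
   → D = (-21/5, 211/30)
3. F_x = -39/10  [line 11/15·x + -8/5·y + 143/10 = 0 ∩ |FC|² = 373/400]
4. F_y = 143/20  [line 11/15·x + -8/5·y + 143/10 = 0 ∩ |FC|² = 373/400]
   → F = (-39/10, 143/20)

D = (-21/5, 211/30)
F = (-39/10, 143/20)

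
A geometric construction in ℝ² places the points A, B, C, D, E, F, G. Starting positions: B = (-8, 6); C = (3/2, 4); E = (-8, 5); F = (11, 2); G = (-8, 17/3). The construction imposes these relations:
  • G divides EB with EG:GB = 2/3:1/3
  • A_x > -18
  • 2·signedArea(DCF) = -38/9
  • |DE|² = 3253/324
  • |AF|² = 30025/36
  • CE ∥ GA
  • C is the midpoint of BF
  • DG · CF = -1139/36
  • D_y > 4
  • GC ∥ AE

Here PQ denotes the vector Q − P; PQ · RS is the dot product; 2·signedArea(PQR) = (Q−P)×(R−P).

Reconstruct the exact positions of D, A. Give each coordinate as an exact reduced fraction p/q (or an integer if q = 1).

1. D_x = -29/6  [DG · CF = -1139/36 ∩ 2·signedArea(DCF) = -38/9]
2. D_y = 44/9  [DG · CF = -1139/36 ∩ 2·signedArea(DCF) = -38/9]
   → D = (-29/6, 44/9)
3. A_x = -35/2  [GC ∥ AE ∩ CE ∥ GA]
4. A_y = 20/3  [GC ∥ AE ∩ CE ∥ GA]
   → A = (-35/2, 20/3)

A = (-35/2, 20/3)
D = (-29/6, 44/9)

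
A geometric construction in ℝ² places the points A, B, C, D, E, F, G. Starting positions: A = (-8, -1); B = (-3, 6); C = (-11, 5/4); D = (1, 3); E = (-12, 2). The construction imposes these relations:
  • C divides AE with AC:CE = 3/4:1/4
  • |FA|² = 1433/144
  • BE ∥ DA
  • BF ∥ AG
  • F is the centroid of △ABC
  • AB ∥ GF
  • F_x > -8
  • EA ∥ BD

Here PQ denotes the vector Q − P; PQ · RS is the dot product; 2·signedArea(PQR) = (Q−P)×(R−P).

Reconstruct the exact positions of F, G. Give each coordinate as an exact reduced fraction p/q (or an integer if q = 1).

1. F_x = -22/3  [F is the centroid of △ABC]
2. F_y = 25/12  [F is the centroid of △ABC]
   → F = (-22/3, 25/12)
3. G_x = -37/3  [AB ∥ GF ∩ BF ∥ AG]
4. G_y = -59/12  [AB ∥ GF ∩ BF ∥ AG]
   → G = (-37/3, -59/12)

F = (-22/3, 25/12)
G = (-37/3, -59/12)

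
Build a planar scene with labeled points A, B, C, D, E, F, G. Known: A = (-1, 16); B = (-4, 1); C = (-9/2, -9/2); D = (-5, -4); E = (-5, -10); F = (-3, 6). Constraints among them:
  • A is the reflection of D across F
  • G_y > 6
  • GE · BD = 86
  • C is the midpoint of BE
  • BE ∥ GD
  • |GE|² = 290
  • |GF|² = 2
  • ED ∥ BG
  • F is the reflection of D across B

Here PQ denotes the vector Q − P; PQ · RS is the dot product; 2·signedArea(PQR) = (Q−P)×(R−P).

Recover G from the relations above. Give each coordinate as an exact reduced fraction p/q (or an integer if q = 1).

G = (-4, 7)

1. G_x = -4  [BE ∥ GD ∩ ED ∥ BG]
2. G_y = 7  [BE ∥ GD ∩ ED ∥ BG]
   → G = (-4, 7)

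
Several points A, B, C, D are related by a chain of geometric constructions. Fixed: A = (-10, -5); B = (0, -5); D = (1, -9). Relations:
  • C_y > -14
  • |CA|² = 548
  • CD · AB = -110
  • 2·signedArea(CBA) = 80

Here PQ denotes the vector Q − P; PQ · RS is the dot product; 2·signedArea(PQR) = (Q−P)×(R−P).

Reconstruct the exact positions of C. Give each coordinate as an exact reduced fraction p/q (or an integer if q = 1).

1. C_x = 12  [2·signedArea(CBA) = 80 ∩ CD · AB = -110]
2. C_y = -13  [2·signedArea(CBA) = 80 ∩ CD · AB = -110]
   → C = (12, -13)

C = (12, -13)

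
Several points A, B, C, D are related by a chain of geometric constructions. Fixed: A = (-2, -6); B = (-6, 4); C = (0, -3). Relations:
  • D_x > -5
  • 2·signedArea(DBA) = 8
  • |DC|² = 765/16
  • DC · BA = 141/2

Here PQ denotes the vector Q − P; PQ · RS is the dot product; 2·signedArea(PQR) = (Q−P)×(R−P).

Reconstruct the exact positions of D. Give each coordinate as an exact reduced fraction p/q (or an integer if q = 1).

D = (-9/2, 9/4)

1. D_x = -9/2  [DC · BA = 141/2 ∩ 2·signedArea(DBA) = 8]
2. D_y = 9/4  [DC · BA = 141/2 ∩ 2·signedArea(DBA) = 8]
   → D = (-9/2, 9/4)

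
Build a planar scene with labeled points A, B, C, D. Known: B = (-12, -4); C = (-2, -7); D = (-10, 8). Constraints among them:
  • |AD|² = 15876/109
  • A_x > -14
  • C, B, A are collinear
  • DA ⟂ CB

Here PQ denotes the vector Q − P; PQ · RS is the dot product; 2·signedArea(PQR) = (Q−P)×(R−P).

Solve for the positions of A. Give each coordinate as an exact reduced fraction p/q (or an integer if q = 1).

A = (-1468/109, -388/109)

1. A_x = -1468/109  [C, B, A are collinear ∩ DA ⟂ CB]
2. A_y = -388/109  [C, B, A are collinear ∩ DA ⟂ CB]
   → A = (-1468/109, -388/109)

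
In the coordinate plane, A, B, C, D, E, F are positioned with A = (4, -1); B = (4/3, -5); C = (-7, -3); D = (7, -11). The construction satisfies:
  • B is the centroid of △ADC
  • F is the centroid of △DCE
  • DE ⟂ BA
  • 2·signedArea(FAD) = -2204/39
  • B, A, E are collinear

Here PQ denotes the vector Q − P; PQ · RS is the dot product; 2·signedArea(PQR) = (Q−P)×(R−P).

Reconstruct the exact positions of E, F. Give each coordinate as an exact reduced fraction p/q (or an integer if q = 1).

E = (4/13, -85/13)
F = (4/39, -89/13)

1. E_x = 4/13  [B, A, E are collinear ∩ DE ⟂ BA]
2. E_y = -85/13  [B, A, E are collinear ∩ DE ⟂ BA]
   → E = (4/13, -85/13)
3. F_x = 4/39  [F is the centroid of △DCE]
4. F_y = -89/13  [F is the centroid of △DCE]
   → F = (4/39, -89/13)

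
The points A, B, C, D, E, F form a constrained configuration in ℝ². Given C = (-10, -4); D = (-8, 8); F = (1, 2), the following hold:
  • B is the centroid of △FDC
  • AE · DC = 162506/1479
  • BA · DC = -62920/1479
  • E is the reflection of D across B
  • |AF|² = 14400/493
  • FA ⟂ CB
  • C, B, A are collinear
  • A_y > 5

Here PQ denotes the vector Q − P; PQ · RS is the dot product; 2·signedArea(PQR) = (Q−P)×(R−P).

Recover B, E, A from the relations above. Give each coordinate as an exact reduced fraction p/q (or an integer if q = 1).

1. B_x = -17/3  [B is the centroid of △FDC]
2. B_y = 2  [B is the centroid of △FDC]
   → B = (-17/3, 2)
3. E_x = -10/3  [E is the reflection of D across B]
4. E_y = -4  [E is the reflection of D across B]
   → E = (-10/3, -4)
5. A_x = -1667/493  [C, B, A are collinear ∩ FA ⟂ CB]
6. A_y = 2546/493  [C, B, A are collinear ∩ FA ⟂ CB]
   → A = (-1667/493, 2546/493)

A = (-1667/493, 2546/493)
B = (-17/3, 2)
E = (-10/3, -4)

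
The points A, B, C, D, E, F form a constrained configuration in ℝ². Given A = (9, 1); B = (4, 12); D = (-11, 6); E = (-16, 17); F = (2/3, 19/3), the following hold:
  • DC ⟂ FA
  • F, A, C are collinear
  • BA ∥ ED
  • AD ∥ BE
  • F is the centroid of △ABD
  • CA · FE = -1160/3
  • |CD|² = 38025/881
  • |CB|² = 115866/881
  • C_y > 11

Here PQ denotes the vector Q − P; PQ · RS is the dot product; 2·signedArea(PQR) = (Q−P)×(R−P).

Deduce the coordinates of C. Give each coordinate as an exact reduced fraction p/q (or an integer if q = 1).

1. C_x = -6571/881  [F, A, C are collinear ∩ DC ⟂ FA]
2. C_y = 10161/881  [F, A, C are collinear ∩ DC ⟂ FA]
   → C = (-6571/881, 10161/881)

C = (-6571/881, 10161/881)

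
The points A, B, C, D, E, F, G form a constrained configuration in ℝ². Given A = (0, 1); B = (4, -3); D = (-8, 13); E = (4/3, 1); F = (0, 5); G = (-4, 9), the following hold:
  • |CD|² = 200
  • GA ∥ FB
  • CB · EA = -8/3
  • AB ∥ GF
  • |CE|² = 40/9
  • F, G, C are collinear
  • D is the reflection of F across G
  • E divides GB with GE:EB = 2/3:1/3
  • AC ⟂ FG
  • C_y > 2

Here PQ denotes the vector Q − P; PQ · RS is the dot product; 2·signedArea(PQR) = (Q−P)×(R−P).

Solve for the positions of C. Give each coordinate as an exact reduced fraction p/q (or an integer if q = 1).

1. C_x = 2  [F, G, C are collinear ∩ AC ⟂ FG]
2. C_y = 3  [F, G, C are collinear ∩ AC ⟂ FG]
   → C = (2, 3)

C = (2, 3)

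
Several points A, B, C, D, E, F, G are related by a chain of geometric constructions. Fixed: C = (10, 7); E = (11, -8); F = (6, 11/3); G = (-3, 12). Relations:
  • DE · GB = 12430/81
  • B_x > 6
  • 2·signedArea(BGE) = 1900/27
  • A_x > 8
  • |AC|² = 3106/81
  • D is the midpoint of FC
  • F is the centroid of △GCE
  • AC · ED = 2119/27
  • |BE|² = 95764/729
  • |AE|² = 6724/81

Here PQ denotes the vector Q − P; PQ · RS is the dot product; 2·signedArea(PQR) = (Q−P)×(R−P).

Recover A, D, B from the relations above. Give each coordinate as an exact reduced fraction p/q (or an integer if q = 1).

1. D_x = 8  [D is the midpoint of FC]
2. D_y = 16/3  [D is the midpoint of FC]
   → D = (8, 16/3)
3. B_x = 7  [2·signedArea(BGE) = 1900/27 ∩ DE · GB = 12430/81]
4. B_y = 74/27  [2·signedArea(BGE) = 1900/27 ∩ DE · GB = 12430/81]
   → B = (7, 74/27)
5. A_x = 9  [line 3·x + -40/3·y + -409/27 = 0 ∩ |AE|² = 6724/81]
6. A_y = 8/9  [line 3·x + -40/3·y + -409/27 = 0 ∩ |AE|² = 6724/81]
   → A = (9, 8/9)

A = (9, 8/9)
B = (7, 74/27)
D = (8, 16/3)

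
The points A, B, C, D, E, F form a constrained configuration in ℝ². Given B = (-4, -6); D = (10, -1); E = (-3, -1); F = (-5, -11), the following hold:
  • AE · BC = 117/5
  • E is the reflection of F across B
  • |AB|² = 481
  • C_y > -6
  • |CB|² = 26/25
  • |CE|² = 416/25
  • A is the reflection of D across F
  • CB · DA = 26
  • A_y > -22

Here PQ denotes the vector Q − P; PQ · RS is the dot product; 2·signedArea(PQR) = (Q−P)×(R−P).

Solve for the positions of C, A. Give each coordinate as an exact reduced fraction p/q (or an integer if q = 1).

A = (-20, -21)
C = (-19/5, -5)

1. A_x = -20  [A is the reflection of D across F]
2. A_y = -21  [A is the reflection of D across F]
   → A = (-20, -21)
3. C_x = -19/5  [CB · DA = 26 ∩ AE · BC = 117/5]
4. C_y = -5  [CB · DA = 26 ∩ AE · BC = 117/5]
   → C = (-19/5, -5)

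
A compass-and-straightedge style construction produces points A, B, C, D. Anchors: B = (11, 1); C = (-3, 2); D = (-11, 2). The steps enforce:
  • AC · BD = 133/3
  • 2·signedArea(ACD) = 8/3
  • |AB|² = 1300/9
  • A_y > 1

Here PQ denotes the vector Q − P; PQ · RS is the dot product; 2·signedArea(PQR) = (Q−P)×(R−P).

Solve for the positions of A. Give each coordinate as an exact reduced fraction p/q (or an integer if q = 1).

A = (-1, 5/3)

1. A_x = -1  [2·signedArea(ACD) = 8/3 ∩ AC · BD = 133/3]
2. A_y = 5/3  [2·signedArea(ACD) = 8/3 ∩ AC · BD = 133/3]
   → A = (-1, 5/3)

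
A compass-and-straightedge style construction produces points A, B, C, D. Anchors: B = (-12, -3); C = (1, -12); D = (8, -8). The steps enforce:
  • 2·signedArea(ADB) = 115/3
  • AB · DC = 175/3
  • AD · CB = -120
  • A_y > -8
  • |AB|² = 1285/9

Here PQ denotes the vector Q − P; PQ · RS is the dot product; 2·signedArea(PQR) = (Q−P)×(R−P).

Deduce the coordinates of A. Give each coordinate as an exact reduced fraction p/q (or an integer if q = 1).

1. A_x = -1  [2·signedArea(ADB) = 115/3 ∩ AB · DC = 175/3]
2. A_y = -23/3  [2·signedArea(ADB) = 115/3 ∩ AB · DC = 175/3]
   → A = (-1, -23/3)

A = (-1, -23/3)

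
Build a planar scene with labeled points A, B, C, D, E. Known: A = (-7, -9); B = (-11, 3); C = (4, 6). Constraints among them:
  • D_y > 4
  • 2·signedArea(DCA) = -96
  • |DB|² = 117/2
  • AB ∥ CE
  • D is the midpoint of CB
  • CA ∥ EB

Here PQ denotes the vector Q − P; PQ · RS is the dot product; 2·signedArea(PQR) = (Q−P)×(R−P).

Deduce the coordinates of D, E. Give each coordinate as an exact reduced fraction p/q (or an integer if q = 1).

1. D_x = -7/2  [D is the midpoint of CB]
2. D_y = 9/2  [D is the midpoint of CB]
   → D = (-7/2, 9/2)
3. E_x = 0  [CA ∥ EB ∩ AB ∥ CE]
4. E_y = 18  [CA ∥ EB ∩ AB ∥ CE]
   → E = (0, 18)

D = (-7/2, 9/2)
E = (0, 18)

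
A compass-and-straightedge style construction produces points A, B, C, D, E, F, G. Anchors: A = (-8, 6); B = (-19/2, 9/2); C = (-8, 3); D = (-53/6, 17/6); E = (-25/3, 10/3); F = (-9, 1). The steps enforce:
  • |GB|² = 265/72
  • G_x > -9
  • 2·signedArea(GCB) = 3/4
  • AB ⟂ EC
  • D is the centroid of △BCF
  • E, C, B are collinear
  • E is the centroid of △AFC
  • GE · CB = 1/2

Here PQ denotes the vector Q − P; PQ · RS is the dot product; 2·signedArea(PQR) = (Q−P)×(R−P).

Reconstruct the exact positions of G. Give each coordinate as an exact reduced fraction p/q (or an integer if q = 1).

1. G_x = -101/12  [GE · CB = 1/2 ∩ 2·signedArea(GCB) = 3/4]
2. G_y = 35/12  [GE · CB = 1/2 ∩ 2·signedArea(GCB) = 3/4]
   → G = (-101/12, 35/12)

G = (-101/12, 35/12)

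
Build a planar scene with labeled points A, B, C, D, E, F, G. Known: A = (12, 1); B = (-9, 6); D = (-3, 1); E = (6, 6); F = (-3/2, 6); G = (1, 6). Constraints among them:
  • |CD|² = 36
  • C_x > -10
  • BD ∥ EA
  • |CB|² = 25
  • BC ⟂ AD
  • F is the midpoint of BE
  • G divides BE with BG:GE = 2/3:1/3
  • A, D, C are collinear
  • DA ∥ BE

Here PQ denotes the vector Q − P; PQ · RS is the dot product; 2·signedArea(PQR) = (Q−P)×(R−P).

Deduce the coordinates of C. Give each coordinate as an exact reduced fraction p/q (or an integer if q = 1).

C = (-9, 1)

1. C_x = -9  [A, D, C are collinear ∩ BC ⟂ AD]
2. C_y = 1  [A, D, C are collinear ∩ BC ⟂ AD]
   → C = (-9, 1)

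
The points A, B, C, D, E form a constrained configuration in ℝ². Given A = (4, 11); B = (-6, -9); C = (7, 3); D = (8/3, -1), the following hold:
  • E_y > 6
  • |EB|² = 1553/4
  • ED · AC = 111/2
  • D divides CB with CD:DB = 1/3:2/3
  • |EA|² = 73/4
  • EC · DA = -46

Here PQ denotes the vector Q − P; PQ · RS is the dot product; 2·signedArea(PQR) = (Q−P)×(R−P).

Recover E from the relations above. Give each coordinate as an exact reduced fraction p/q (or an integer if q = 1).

E = (11/2, 7)

1. E_x = 11/2  [ED · AC = 111/2 ∩ EC · DA = -46]
2. E_y = 7  [ED · AC = 111/2 ∩ EC · DA = -46]
   → E = (11/2, 7)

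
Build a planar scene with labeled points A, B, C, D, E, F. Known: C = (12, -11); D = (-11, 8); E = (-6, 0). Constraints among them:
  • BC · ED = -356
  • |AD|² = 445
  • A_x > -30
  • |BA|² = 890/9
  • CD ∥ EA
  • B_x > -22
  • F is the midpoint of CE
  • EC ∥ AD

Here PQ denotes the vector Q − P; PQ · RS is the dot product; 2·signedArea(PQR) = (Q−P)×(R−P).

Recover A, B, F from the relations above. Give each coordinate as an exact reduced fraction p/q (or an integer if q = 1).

A = (-29, 19)
B = (-64/3, 38/3)
F = (3, -11/2)

1. A_x = -29  [EC ∥ AD ∩ CD ∥ EA]
2. A_y = 19  [EC ∥ AD ∩ CD ∥ EA]
   → A = (-29, 19)
3. B_x = -64/3  [line 5·x + -8·y + 208 = 0 ∩ |BA|² = 890/9]
4. B_y = 38/3  [line 5·x + -8·y + 208 = 0 ∩ |BA|² = 890/9]
   → B = (-64/3, 38/3)
5. F_x = 3  [F is the midpoint of CE]
6. F_y = -11/2  [F is the midpoint of CE]
   → F = (3, -11/2)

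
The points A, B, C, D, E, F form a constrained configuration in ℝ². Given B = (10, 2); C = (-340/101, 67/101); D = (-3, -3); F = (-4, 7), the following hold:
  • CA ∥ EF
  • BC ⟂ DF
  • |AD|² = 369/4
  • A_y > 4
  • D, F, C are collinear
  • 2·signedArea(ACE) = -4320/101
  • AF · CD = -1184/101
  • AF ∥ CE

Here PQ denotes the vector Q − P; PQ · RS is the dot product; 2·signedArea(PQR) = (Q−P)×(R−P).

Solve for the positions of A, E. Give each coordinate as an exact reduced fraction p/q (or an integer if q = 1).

A = (3, 9/2)
E = (-1047/101, 639/202)

1. A_x = 3  [line -37/101·x + 370/101·y + -1554/101 = 0 ∩ |AD|² = 369/4]
2. A_y = 9/2  [line -37/101·x + 370/101·y + -1554/101 = 0 ∩ |AD|² = 369/4]
   → A = (3, 9/2)
3. E_x = -1047/101  [2·signedArea(ACE) = -4320/101 ∩ AF ∥ CE]
4. E_y = 639/202  [2·signedArea(ACE) = -4320/101 ∩ AF ∥ CE]
   → E = (-1047/101, 639/202)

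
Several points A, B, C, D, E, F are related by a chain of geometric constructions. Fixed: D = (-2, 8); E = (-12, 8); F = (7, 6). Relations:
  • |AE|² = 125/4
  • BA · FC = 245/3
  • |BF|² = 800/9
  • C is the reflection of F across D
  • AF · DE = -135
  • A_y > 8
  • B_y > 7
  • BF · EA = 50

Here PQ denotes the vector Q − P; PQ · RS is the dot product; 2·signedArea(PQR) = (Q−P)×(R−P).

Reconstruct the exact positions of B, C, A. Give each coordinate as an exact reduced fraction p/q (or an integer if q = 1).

A = (-13/2, 9)
B = (-7/3, 22/3)
C = (-11, 10)

1. C_x = -11  [C is the reflection of F across D]
2. C_y = 10  [C is the reflection of F across D]
   → C = (-11, 10)
3. A_x = -13/2  [AF · DE = -135]
4. A_y = 9  [|AE|² = 125/4]
   → A = (-13/2, 9)
5. B_x = -7/3  [BA · FC = 245/3 ∩ BF · EA = 50]
6. B_y = 22/3  [BA · FC = 245/3 ∩ BF · EA = 50]
   → B = (-7/3, 22/3)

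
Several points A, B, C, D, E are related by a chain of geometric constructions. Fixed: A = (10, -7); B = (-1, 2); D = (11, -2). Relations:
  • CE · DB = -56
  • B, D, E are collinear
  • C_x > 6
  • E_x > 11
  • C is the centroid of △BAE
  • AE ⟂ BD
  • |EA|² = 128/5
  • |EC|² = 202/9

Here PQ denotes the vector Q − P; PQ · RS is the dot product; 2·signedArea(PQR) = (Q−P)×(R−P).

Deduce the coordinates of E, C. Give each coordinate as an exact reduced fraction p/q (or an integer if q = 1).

C = (103/15, -12/5)
E = (58/5, -11/5)

1. E_x = 58/5  [B, D, E are collinear ∩ AE ⟂ BD]
2. E_y = -11/5  [B, D, E are collinear ∩ AE ⟂ BD]
   → E = (58/5, -11/5)
3. C_x = 103/15  [C is the centroid of △BAE]
4. C_y = -12/5  [C is the centroid of △BAE]
   → C = (103/15, -12/5)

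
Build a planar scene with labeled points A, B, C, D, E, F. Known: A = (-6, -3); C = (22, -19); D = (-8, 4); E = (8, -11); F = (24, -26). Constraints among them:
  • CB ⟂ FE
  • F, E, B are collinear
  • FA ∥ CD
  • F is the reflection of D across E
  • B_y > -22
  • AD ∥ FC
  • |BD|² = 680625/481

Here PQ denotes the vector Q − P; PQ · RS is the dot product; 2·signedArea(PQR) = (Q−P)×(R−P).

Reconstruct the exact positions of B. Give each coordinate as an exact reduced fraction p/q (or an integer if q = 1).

1. B_x = 9352/481  [F, E, B are collinear ∩ CB ⟂ FE]
2. B_y = -10451/481  [F, E, B are collinear ∩ CB ⟂ FE]
   → B = (9352/481, -10451/481)

B = (9352/481, -10451/481)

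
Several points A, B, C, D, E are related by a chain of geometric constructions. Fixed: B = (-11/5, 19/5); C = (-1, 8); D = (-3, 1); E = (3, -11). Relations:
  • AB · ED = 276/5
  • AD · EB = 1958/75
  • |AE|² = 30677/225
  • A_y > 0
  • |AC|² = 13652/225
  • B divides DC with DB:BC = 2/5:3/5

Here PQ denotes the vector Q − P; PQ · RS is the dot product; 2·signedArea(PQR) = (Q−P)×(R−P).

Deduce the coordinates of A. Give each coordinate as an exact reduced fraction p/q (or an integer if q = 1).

1. A_x = -1/15  [AD · EB = 1958/75 ∩ AB · ED = 276/5]
2. A_y = 4/15  [AD · EB = 1958/75 ∩ AB · ED = 276/5]
   → A = (-1/15, 4/15)

A = (-1/15, 4/15)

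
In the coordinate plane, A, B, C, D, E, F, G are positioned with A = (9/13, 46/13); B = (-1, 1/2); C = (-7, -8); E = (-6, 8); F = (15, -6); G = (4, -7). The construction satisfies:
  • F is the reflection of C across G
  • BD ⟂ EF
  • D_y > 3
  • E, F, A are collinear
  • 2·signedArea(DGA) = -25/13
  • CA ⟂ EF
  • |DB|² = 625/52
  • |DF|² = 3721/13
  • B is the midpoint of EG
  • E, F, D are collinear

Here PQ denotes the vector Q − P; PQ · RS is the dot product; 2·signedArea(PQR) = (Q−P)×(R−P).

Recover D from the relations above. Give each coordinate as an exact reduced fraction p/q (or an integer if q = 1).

1. D_x = 12/13  [E, F, D are collinear ∩ BD ⟂ EF]
2. D_y = 44/13  [E, F, D are collinear ∩ BD ⟂ EF]
   → D = (12/13, 44/13)

D = (12/13, 44/13)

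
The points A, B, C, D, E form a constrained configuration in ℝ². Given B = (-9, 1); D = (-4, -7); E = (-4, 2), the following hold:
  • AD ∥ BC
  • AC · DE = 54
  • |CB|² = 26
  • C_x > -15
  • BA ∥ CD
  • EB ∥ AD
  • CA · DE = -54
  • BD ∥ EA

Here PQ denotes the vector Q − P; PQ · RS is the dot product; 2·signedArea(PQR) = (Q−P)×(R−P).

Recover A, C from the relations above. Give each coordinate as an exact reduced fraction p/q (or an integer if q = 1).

A = (1, -6)
C = (-14, 0)

1. A_x = 1  [EB ∥ AD ∩ BD ∥ EA]
2. A_y = -6  [EB ∥ AD ∩ BD ∥ EA]
   → A = (1, -6)
3. C_x = -14  [BA ∥ CD ∩ AD ∥ BC]
4. C_y = 0  [BA ∥ CD ∩ AD ∥ BC]
   → C = (-14, 0)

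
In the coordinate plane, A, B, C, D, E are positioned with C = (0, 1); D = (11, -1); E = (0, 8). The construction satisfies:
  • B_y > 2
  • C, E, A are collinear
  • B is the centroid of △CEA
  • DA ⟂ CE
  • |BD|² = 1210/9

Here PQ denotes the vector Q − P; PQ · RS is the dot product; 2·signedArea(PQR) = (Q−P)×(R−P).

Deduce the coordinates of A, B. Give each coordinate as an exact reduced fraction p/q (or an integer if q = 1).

A = (0, -1)
B = (0, 8/3)

1. A_x = 0  [C, E, A are collinear ∩ DA ⟂ CE]
2. A_y = -1  [C, E, A are collinear ∩ DA ⟂ CE]
   → A = (0, -1)
3. B_x = 0  [B is the centroid of △CEA]
4. B_y = 8/3  [B is the centroid of △CEA]
   → B = (0, 8/3)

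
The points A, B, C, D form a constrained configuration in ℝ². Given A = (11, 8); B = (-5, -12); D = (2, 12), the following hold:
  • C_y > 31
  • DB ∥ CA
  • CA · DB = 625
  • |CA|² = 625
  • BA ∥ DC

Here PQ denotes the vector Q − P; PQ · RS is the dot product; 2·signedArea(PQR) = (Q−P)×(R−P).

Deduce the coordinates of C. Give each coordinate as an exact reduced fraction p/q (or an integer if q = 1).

C = (18, 32)

1. C_x = 18  [DB ∥ CA ∩ BA ∥ DC]
2. C_y = 32  [DB ∥ CA ∩ BA ∥ DC]
   → C = (18, 32)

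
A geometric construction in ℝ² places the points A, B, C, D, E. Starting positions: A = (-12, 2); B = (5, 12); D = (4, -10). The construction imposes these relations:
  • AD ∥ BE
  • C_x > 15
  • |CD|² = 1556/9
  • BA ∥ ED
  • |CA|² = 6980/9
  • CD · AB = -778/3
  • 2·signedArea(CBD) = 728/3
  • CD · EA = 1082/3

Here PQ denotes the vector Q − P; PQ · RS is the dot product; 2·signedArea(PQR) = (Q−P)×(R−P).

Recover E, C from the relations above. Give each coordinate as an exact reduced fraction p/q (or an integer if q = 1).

C = (46/3, -10/3)
E = (21, 0)

1. E_x = 21  [BA ∥ ED ∩ AD ∥ BE]
2. E_y = 0  [BA ∥ ED ∩ AD ∥ BE]
   → E = (21, 0)
3. C_x = 46/3  [CD · EA = 1082/3 ∩ 2·signedArea(CBD) = 728/3]
4. C_y = -10/3  [CD · EA = 1082/3 ∩ 2·signedArea(CBD) = 728/3]
   → C = (46/3, -10/3)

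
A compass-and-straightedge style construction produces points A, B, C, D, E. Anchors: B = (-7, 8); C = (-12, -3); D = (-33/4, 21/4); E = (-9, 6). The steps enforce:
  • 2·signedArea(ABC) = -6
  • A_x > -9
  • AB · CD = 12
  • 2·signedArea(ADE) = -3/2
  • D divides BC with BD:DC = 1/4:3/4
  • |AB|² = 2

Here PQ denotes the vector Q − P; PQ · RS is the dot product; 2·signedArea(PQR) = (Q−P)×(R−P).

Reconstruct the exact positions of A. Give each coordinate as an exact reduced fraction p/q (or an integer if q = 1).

A = (-8, 7)

1. A_x = -8  [2·signedArea(ADE) = -3/2 ∩ 2·signedArea(ABC) = -6]
2. A_y = 7  [2·signedArea(ADE) = -3/2 ∩ 2·signedArea(ABC) = -6]
   → A = (-8, 7)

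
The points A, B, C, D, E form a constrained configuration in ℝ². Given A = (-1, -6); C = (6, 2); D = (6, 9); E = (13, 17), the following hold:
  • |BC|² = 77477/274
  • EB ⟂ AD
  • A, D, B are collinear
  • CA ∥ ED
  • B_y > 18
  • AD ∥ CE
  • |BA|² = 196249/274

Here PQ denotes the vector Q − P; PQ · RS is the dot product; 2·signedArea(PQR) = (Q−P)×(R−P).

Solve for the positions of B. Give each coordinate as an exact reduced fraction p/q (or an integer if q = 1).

B = (2827/274, 5001/274)

1. B_x = 2827/274  [A, D, B are collinear ∩ EB ⟂ AD]
2. B_y = 5001/274  [A, D, B are collinear ∩ EB ⟂ AD]
   → B = (2827/274, 5001/274)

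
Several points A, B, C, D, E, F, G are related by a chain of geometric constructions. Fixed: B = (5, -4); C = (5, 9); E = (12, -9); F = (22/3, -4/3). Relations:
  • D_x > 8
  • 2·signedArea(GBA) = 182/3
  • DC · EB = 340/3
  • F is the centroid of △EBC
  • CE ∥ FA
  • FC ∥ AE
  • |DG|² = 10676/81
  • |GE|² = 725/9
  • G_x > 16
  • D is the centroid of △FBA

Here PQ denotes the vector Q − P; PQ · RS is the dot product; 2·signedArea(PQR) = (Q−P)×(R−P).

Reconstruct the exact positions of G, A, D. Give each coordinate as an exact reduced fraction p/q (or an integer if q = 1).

1. A_x = 43/3  [FC ∥ AE ∩ CE ∥ FA]
2. A_y = -58/3  [FC ∥ AE ∩ CE ∥ FA]
   → A = (43/3, -58/3)
3. D_x = 80/9  [D is the centroid of △FBA]
4. D_y = -74/9  [D is the centroid of △FBA]
   → D = (80/9, -74/9)
5. G_x = 50/3  [line 46/3·x + 28/3·y + -100 = 0 ∩ |GE|² = 725/9]
6. G_y = -50/3  [line 46/3·x + 28/3·y + -100 = 0 ∩ |GE|² = 725/9]
   → G = (50/3, -50/3)

A = (43/3, -58/3)
D = (80/9, -74/9)
G = (50/3, -50/3)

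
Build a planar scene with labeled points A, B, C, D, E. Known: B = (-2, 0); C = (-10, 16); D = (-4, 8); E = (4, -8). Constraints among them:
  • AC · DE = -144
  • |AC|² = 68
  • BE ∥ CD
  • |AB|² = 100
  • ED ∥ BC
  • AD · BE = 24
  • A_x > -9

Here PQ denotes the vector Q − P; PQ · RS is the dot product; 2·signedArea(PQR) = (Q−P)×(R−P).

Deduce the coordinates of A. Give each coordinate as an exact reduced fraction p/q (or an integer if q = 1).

1. A_x = -8  [AD · BE = 24 ∩ AC · DE = -144]
2. A_y = 8  [AD · BE = 24 ∩ AC · DE = -144]
   → A = (-8, 8)

A = (-8, 8)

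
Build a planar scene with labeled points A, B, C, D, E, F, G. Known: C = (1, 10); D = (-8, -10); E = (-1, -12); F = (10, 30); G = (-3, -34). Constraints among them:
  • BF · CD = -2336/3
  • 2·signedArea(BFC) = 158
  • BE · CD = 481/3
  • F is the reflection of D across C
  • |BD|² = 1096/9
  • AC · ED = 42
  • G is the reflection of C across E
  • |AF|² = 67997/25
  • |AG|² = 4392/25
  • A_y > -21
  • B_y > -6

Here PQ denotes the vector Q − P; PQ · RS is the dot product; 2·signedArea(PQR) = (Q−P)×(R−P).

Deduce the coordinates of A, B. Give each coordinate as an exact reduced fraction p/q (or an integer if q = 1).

A = (-9/5, -104/5)
B = (2, -16/3)

1. A_x = -9/5  [line 7·x + -2·y + -29 = 0 ∩ |AG|² = 4392/25]
2. A_y = -104/5  [line 7·x + -2·y + -29 = 0 ∩ |AG|² = 4392/25]
   → A = (-9/5, -104/5)
3. B_x = 2  [BE · CD = 481/3 ∩ 2·signedArea(BFC) = 158]
4. B_y = -16/3  [BE · CD = 481/3 ∩ 2·signedArea(BFC) = 158]
   → B = (2, -16/3)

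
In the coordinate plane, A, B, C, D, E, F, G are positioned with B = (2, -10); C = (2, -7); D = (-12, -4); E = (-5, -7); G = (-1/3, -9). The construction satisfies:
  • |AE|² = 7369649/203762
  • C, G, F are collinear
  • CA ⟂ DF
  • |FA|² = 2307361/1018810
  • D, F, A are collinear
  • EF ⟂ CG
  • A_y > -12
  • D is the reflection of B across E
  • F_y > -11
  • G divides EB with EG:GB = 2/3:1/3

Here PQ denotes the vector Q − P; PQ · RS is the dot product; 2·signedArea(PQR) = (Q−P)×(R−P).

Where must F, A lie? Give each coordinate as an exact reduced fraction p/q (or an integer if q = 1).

A = (-157397/203762, -2297897/203762)
F = (-173/85, -889/85)

1. F_x = -173/85  [C, G, F are collinear ∩ EF ⟂ CG]
2. F_y = -889/85  [C, G, F are collinear ∩ EF ⟂ CG]
   → F = (-173/85, -889/85)
3. A_x = -157397/203762  [D, F, A are collinear ∩ CA ⟂ DF]
4. A_y = -2297897/203762  [D, F, A are collinear ∩ CA ⟂ DF]
   → A = (-157397/203762, -2297897/203762)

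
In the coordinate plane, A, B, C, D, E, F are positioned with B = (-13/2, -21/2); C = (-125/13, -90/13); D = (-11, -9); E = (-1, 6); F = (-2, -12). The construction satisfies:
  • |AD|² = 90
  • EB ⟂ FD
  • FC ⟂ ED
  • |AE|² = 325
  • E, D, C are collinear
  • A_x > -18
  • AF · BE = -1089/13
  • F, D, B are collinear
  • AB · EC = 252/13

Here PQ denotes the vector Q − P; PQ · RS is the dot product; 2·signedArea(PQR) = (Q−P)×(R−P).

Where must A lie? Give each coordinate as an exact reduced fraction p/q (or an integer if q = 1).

1. A_x = -224/13  [AF · BE = -1089/13 ∩ AB · EC = 252/13]
2. A_y = -24/13  [AF · BE = -1089/13 ∩ AB · EC = 252/13]
   → A = (-224/13, -24/13)

A = (-224/13, -24/13)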